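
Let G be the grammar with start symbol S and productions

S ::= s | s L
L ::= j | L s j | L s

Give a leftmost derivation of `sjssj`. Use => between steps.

S => sL => sLsj => sLssj => sjssj

S => sL   [S ::= s L]
sL => sLsj   [L ::= L s j]
sLsj => sLssj   [L ::= L s]
sLssj => sjssj   [L ::= j]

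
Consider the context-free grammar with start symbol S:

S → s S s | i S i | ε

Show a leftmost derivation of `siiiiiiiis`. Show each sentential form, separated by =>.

S => sSs => siSis => siiSiis => siiiSiiis => siiiiSiiiis => siiiiiiiis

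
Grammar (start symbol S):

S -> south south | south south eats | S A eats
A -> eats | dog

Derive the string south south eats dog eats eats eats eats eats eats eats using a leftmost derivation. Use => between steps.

S => S A eats => S A eats A eats => S A eats A eats A eats => S A eats A eats A eats A eats => south south eats A eats A eats A eats A eats => south south eats dog eats A eats A eats A eats => south south eats dog eats eats eats A eats A eats => south south eats dog eats eats eats eats eats A eats => south south eats dog eats eats eats eats eats eats eats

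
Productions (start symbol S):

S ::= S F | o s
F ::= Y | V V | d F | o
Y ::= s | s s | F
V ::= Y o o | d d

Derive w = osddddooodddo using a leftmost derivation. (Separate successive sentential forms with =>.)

S => SF   [S ::= S F]
SF => SFF   [S ::= S F]
SFF => osFF   [S ::= o s]
osFF => osVVF   [F ::= V V]
osVVF => osYooVF   [V ::= Y o o]
osYooVF => osFooVF   [Y ::= F]
osFooVF => osdFooVF   [F ::= d F]
osdFooVF => osddFooVF   [F ::= d F]
osddFooVF => osdddFooVF   [F ::= d F]
osdddFooVF => osddddFooVF   [F ::= d F]
osddddFooVF => osddddoooVF   [F ::= o]
osddddoooVF => osddddoooddF   [V ::= d d]
osddddoooddF => osddddooodddF   [F ::= d F]
osddddooodddF => osddddooodddo   [F ::= o]

S => SF => SFF => osFF => osVVF => osYooVF => osFooVF => osdFooVF => osddFooVF => osdddFooVF => osddddFooVF => osddddoooVF => osddddoooddF => osddddooodddF => osddddooodddo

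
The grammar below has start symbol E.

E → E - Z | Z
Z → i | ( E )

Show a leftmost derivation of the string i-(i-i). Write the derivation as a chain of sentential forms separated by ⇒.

E⇒E-Z⇒Z-Z⇒i-Z⇒i-(E)⇒i-(E-Z)⇒i-(Z-Z)⇒i-(i-Z)⇒i-(i-i)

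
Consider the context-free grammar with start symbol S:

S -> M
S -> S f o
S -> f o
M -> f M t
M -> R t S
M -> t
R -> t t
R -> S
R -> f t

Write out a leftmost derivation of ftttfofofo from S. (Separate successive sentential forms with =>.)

S=>Sfo=>Sfofo=>Mfofo=>RtSfofo=>fttSfofo=>fttSfofofo=>fttMfofofo=>ftttfofofo

S => Sfo   [S -> S f o]
Sfo => Sfofo   [S -> S f o]
Sfofo => Mfofo   [S -> M]
Mfofo => RtSfofo   [M -> R t S]
RtSfofo => fttSfofo   [R -> f t]
fttSfofo => fttSfofofo   [S -> S f o]
fttSfofofo => fttMfofofo   [S -> M]
fttMfofofo => ftttfofofo   [M -> t]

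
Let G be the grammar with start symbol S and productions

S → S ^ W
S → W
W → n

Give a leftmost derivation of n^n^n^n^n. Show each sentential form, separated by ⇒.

S ⇒ S^W ⇒ S^W^W ⇒ S^W^W^W ⇒ S^W^W^W^W ⇒ W^W^W^W^W ⇒ n^W^W^W^W ⇒ n^n^W^W^W ⇒ n^n^n^W^W ⇒ n^n^n^n^W ⇒ n^n^n^n^n

S ⇒ S^W   [S → S ^ W]
S^W ⇒ S^W^W   [S → S ^ W]
S^W^W ⇒ S^W^W^W   [S → S ^ W]
S^W^W^W ⇒ S^W^W^W^W   [S → S ^ W]
S^W^W^W^W ⇒ W^W^W^W^W   [S → W]
W^W^W^W^W ⇒ n^W^W^W^W   [W → n]
n^W^W^W^W ⇒ n^n^W^W^W   [W → n]
n^n^W^W^W ⇒ n^n^n^W^W   [W → n]
n^n^n^W^W ⇒ n^n^n^n^W   [W → n]
n^n^n^n^W ⇒ n^n^n^n^n   [W → n]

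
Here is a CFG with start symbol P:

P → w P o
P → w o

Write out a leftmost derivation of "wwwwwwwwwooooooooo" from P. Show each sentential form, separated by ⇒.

P ⇒ wPo   [P → w P o]
wPo ⇒ wwPoo   [P → w P o]
wwPoo ⇒ wwwPooo   [P → w P o]
wwwPooo ⇒ wwwwPoooo   [P → w P o]
wwwwPoooo ⇒ wwwwwPooooo   [P → w P o]
wwwwwPooooo ⇒ wwwwwwPoooooo   [P → w P o]
wwwwwwPoooooo ⇒ wwwwwwwPooooooo   [P → w P o]
wwwwwwwPooooooo ⇒ wwwwwwwwPoooooooo   [P → w P o]
wwwwwwwwPoooooooo ⇒ wwwwwwwwwooooooooo   [P → w o]

P ⇒ wPo ⇒ wwPoo ⇒ wwwPooo ⇒ wwwwPoooo ⇒ wwwwwPooooo ⇒ wwwwwwPoooooo ⇒ wwwwwwwPooooooo ⇒ wwwwwwwwPoooooooo ⇒ wwwwwwwwwooooooooo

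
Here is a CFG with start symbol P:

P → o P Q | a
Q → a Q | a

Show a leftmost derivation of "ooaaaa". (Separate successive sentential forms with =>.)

P => oPQ => ooPQQ => ooaQQ => ooaaQ => ooaaaQ => ooaaaa

P => oPQ   [P → o P Q]
oPQ => ooPQQ   [P → o P Q]
ooPQQ => ooaQQ   [P → a]
ooaQQ => ooaaQ   [Q → a]
ooaaQ => ooaaaQ   [Q → a Q]
ooaaaQ => ooaaaa   [Q → a]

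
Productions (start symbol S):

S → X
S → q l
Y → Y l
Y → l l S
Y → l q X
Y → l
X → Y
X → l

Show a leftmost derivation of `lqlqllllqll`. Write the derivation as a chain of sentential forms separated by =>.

S=>X=>Y=>lqX=>lqY=>lqYl=>lqlqXl=>lqlqYl=>lqlqllSl=>lqlqllXl=>lqlqllYl=>lqlqllllSl=>lqlqllllqll

S => X   [S → X]
X => Y   [X → Y]
Y => lqX   [Y → l q X]
lqX => lqY   [X → Y]
lqY => lqYl   [Y → Y l]
lqYl => lqlqXl   [Y → l q X]
lqlqXl => lqlqYl   [X → Y]
lqlqYl => lqlqllSl   [Y → l l S]
lqlqllSl => lqlqllXl   [S → X]
lqlqllXl => lqlqllYl   [X → Y]
lqlqllYl => lqlqllllSl   [Y → l l S]
lqlqllllSl => lqlqllllqll   [S → q l]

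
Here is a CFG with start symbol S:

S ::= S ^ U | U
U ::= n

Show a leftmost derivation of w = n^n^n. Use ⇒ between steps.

S⇒S^U⇒S^U^U⇒U^U^U⇒n^U^U⇒n^n^U⇒n^n^n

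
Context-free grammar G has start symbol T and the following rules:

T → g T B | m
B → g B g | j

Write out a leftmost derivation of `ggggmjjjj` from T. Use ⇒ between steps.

T ⇒ gTB ⇒ ggTBB ⇒ gggTBBB ⇒ ggggTBBBB ⇒ ggggmBBBB ⇒ ggggmjBBB ⇒ ggggmjjBB ⇒ ggggmjjjB ⇒ ggggmjjjj

T ⇒ gTB   [T → g T B]
gTB ⇒ ggTBB   [T → g T B]
ggTBB ⇒ gggTBBB   [T → g T B]
gggTBBB ⇒ ggggTBBBB   [T → g T B]
ggggTBBBB ⇒ ggggmBBBB   [T → m]
ggggmBBBB ⇒ ggggmjBBB   [B → j]
ggggmjBBB ⇒ ggggmjjBB   [B → j]
ggggmjjBB ⇒ ggggmjjjB   [B → j]
ggggmjjjB ⇒ ggggmjjjj   [B → j]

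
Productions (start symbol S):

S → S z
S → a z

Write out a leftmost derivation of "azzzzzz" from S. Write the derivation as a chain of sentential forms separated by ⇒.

S ⇒ Sz ⇒ Szz ⇒ Szzz ⇒ Szzzz ⇒ Szzzzz ⇒ azzzzzz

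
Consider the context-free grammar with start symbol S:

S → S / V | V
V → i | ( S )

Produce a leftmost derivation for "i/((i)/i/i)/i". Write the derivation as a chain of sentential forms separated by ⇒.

S ⇒ S/V   [S → S / V]
S/V ⇒ S/V/V   [S → S / V]
S/V/V ⇒ V/V/V   [S → V]
V/V/V ⇒ i/V/V   [V → i]
i/V/V ⇒ i/(S)/V   [V → ( S )]
i/(S)/V ⇒ i/(S/V)/V   [S → S / V]
i/(S/V)/V ⇒ i/(S/V/V)/V   [S → S / V]
i/(S/V/V)/V ⇒ i/(V/V/V)/V   [S → V]
i/(V/V/V)/V ⇒ i/((S)/V/V)/V   [V → ( S )]
i/((S)/V/V)/V ⇒ i/((V)/V/V)/V   [S → V]
i/((V)/V/V)/V ⇒ i/((i)/V/V)/V   [V → i]
i/((i)/V/V)/V ⇒ i/((i)/i/V)/V   [V → i]
i/((i)/i/V)/V ⇒ i/((i)/i/i)/V   [V → i]
i/((i)/i/i)/V ⇒ i/((i)/i/i)/i   [V → i]

S⇒S/V⇒S/V/V⇒V/V/V⇒i/V/V⇒i/(S)/V⇒i/(S/V)/V⇒i/(S/V/V)/V⇒i/(V/V/V)/V⇒i/((S)/V/V)/V⇒i/((V)/V/V)/V⇒i/((i)/V/V)/V⇒i/((i)/i/V)/V⇒i/((i)/i/i)/V⇒i/((i)/i/i)/i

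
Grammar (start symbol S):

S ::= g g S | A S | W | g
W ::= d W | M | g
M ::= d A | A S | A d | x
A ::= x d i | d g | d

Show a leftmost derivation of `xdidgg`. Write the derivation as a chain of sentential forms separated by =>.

S => AS   [S ::= A S]
AS => xdiS   [A ::= x d i]
xdiS => xdiAS   [S ::= A S]
xdiAS => xdidgS   [A ::= d g]
xdidgS => xdidgg   [S ::= g]

S => AS => xdiS => xdiAS => xdidgS => xdidgg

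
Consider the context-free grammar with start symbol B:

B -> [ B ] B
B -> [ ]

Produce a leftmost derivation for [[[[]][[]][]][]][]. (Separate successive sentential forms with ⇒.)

B ⇒ [B]B   [B -> [ B ] B]
[B]B ⇒ [[B]B]B   [B -> [ B ] B]
[[B]B]B ⇒ [[[B]B]B]B   [B -> [ B ] B]
[[[B]B]B]B ⇒ [[[[]]B]B]B   [B -> [ ]]
[[[[]]B]B]B ⇒ [[[[]][B]B]B]B   [B -> [ B ] B]
[[[[]][B]B]B]B ⇒ [[[[]][[]]B]B]B   [B -> [ ]]
[[[[]][[]]B]B]B ⇒ [[[[]][[]][]]B]B   [B -> [ ]]
[[[[]][[]][]]B]B ⇒ [[[[]][[]][]][]]B   [B -> [ ]]
[[[[]][[]][]][]]B ⇒ [[[[]][[]][]][]][]   [B -> [ ]]

B ⇒ [B]B ⇒ [[B]B]B ⇒ [[[B]B]B]B ⇒ [[[[]]B]B]B ⇒ [[[[]][B]B]B]B ⇒ [[[[]][[]]B]B]B ⇒ [[[[]][[]][]]B]B ⇒ [[[[]][[]][]][]]B ⇒ [[[[]][[]][]][]][]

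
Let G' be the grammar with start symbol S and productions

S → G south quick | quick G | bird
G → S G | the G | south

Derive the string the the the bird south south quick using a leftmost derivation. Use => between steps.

S => G south quick => the G south quick => the the G south quick => the the the G south quick => the the the S G south quick => the the the bird G south quick => the the the bird south south quick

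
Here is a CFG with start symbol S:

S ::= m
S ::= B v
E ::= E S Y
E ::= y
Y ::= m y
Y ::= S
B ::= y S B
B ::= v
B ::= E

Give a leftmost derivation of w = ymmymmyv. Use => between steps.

S=>Bv=>Ev=>ESYv=>ESYSYv=>ySYSYv=>ymYSYv=>ymmySYv=>ymmymYv=>ymmymmyv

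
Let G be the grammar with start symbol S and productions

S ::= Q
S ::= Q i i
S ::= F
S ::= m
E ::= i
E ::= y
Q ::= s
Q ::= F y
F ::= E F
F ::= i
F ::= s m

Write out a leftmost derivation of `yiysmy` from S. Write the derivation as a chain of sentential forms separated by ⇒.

S ⇒ Q ⇒ Fy ⇒ EFy ⇒ yFy ⇒ yEFy ⇒ yiFy ⇒ yiEFy ⇒ yiyFy ⇒ yiysmy

S ⇒ Q   [S ::= Q]
Q ⇒ Fy   [Q ::= F y]
Fy ⇒ EFy   [F ::= E F]
EFy ⇒ yFy   [E ::= y]
yFy ⇒ yEFy   [F ::= E F]
yEFy ⇒ yiFy   [E ::= i]
yiFy ⇒ yiEFy   [F ::= E F]
yiEFy ⇒ yiyFy   [E ::= y]
yiyFy ⇒ yiysmy   [F ::= s m]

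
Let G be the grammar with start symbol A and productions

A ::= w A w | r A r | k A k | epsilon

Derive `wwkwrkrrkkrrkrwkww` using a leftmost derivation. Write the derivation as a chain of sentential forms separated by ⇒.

A ⇒ wAw   [A ::= w A w]
wAw ⇒ wwAww   [A ::= w A w]
wwAww ⇒ wwkAkww   [A ::= k A k]
wwkAkww ⇒ wwkwAwkww   [A ::= w A w]
wwkwAwkww ⇒ wwkwrArwkww   [A ::= r A r]
wwkwrArwkww ⇒ wwkwrkAkrwkww   [A ::= k A k]
wwkwrkAkrwkww ⇒ wwkwrkrArkrwkww   [A ::= r A r]
wwkwrkrArkrwkww ⇒ wwkwrkrrArrkrwkww   [A ::= r A r]
wwkwrkrrArrkrwkww ⇒ wwkwrkrrkAkrrkrwkww   [A ::= k A k]
wwkwrkrrkAkrrkrwkww ⇒ wwkwrkrrkkrrkrwkww   [A ::= epsilon]

A ⇒ wAw ⇒ wwAww ⇒ wwkAkww ⇒ wwkwAwkww ⇒ wwkwrArwkww ⇒ wwkwrkAkrwkww ⇒ wwkwrkrArkrwkww ⇒ wwkwrkrrArrkrwkww ⇒ wwkwrkrrkAkrrkrwkww ⇒ wwkwrkrrkkrrkrwkww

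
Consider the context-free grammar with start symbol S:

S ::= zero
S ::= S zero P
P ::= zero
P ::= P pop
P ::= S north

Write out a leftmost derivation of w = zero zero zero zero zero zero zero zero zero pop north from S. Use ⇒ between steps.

S ⇒ S zero P ⇒ S zero P zero P ⇒ zero zero P zero P ⇒ zero zero zero zero P ⇒ zero zero zero zero S north ⇒ zero zero zero zero S zero P north ⇒ zero zero zero zero S zero P zero P north ⇒ zero zero zero zero zero zero P zero P north ⇒ zero zero zero zero zero zero zero zero P north ⇒ zero zero zero zero zero zero zero zero P pop north ⇒ zero zero zero zero zero zero zero zero zero pop north

S ⇒ S zero P   [S ::= S zero P]
S zero P ⇒ S zero P zero P   [S ::= S zero P]
S zero P zero P ⇒ zero zero P zero P   [S ::= zero]
zero zero P zero P ⇒ zero zero zero zero P   [P ::= zero]
zero zero zero zero P ⇒ zero zero zero zero S north   [P ::= S north]
zero zero zero zero S north ⇒ zero zero zero zero S zero P north   [S ::= S zero P]
zero zero zero zero S zero P north ⇒ zero zero zero zero S zero P zero P north   [S ::= S zero P]
zero zero zero zero S zero P zero P north ⇒ zero zero zero zero zero zero P zero P north   [S ::= zero]
zero zero zero zero zero zero P zero P north ⇒ zero zero zero zero zero zero zero zero P north   [P ::= zero]
zero zero zero zero zero zero zero zero P north ⇒ zero zero zero zero zero zero zero zero P pop north   [P ::= P pop]
zero zero zero zero zero zero zero zero P pop north ⇒ zero zero zero zero zero zero zero zero zero pop north   [P ::= zero]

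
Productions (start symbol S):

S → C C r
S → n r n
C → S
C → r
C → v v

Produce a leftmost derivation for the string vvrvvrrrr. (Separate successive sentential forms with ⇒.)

S ⇒ CCr ⇒ SCr ⇒ CCrCr ⇒ vvCrCr ⇒ vvSrCr ⇒ vvCCrrCr ⇒ vvrCrrCr ⇒ vvrvvrrCr ⇒ vvrvvrrrr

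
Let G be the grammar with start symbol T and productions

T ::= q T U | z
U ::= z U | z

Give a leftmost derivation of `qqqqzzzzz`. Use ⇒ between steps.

T ⇒ qTU   [T ::= q T U]
qTU ⇒ qqTUU   [T ::= q T U]
qqTUU ⇒ qqqTUUU   [T ::= q T U]
qqqTUUU ⇒ qqqqTUUUU   [T ::= q T U]
qqqqTUUUU ⇒ qqqqzUUUU   [T ::= z]
qqqqzUUUU ⇒ qqqqzzUUU   [U ::= z]
qqqqzzUUU ⇒ qqqqzzzUU   [U ::= z]
qqqqzzzUU ⇒ qqqqzzzzU   [U ::= z]
qqqqzzzzU ⇒ qqqqzzzzz   [U ::= z]

T ⇒ qTU ⇒ qqTUU ⇒ qqqTUUU ⇒ qqqqTUUUU ⇒ qqqqzUUUU ⇒ qqqqzzUUU ⇒ qqqqzzzUU ⇒ qqqqzzzzU ⇒ qqqqzzzzz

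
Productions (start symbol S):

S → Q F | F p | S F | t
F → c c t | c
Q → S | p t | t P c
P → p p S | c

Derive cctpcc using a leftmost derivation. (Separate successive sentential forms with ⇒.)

S ⇒ SF   [S → S F]
SF ⇒ SFF   [S → S F]
SFF ⇒ FpFF   [S → F p]
FpFF ⇒ cctpFF   [F → c c t]
cctpFF ⇒ cctpcF   [F → c]
cctpcF ⇒ cctpcc   [F → c]

S ⇒ SF ⇒ SFF ⇒ FpFF ⇒ cctpFF ⇒ cctpcF ⇒ cctpcc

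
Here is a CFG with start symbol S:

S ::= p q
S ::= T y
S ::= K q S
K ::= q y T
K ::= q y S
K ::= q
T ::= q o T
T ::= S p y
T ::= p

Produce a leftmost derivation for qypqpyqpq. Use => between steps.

S => KqS => qyTqS => qySpyqS => qypqpyqS => qypqpyqpq

S => KqS   [S ::= K q S]
KqS => qyTqS   [K ::= q y T]
qyTqS => qySpyqS   [T ::= S p y]
qySpyqS => qypqpyqS   [S ::= p q]
qypqpyqS => qypqpyqpq   [S ::= p q]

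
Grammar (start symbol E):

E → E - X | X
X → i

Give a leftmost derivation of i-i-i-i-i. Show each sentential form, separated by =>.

E => E-X => E-X-X => E-X-X-X => E-X-X-X-X => X-X-X-X-X => i-X-X-X-X => i-i-X-X-X => i-i-i-X-X => i-i-i-i-X => i-i-i-i-i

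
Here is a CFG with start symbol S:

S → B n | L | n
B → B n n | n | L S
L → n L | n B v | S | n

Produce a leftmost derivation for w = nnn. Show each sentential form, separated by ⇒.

S ⇒ L   [S → L]
L ⇒ nL   [L → n L]
nL ⇒ nnL   [L → n L]
nnL ⇒ nnS   [L → S]
nnS ⇒ nnn   [S → n]

S ⇒ L ⇒ nL ⇒ nnL ⇒ nnS ⇒ nnn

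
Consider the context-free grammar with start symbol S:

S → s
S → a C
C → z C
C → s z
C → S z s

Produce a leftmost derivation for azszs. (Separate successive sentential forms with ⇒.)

S ⇒ aC   [S → a C]
aC ⇒ azC   [C → z C]
azC ⇒ azSzs   [C → S z s]
azSzs ⇒ azszs   [S → s]

S ⇒ aC ⇒ azC ⇒ azSzs ⇒ azszs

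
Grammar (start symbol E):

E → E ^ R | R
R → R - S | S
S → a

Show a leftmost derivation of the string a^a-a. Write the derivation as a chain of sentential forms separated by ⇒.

E ⇒ E^R ⇒ R^R ⇒ S^R ⇒ a^R ⇒ a^R-S ⇒ a^S-S ⇒ a^a-S ⇒ a^a-a

E ⇒ E^R   [E → E ^ R]
E^R ⇒ R^R   [E → R]
R^R ⇒ S^R   [R → S]
S^R ⇒ a^R   [S → a]
a^R ⇒ a^R-S   [R → R - S]
a^R-S ⇒ a^S-S   [R → S]
a^S-S ⇒ a^a-S   [S → a]
a^a-S ⇒ a^a-a   [S → a]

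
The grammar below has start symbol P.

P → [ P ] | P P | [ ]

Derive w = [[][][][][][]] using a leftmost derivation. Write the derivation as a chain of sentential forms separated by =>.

P => [P] => [PP] => [PPP] => [PPPP] => [[]PPP] => [[]PPPP] => [[]PPPPP] => [[][]PPPP] => [[][][]PPP] => [[][][][]PP] => [[][][][][]P] => [[][][][][][]]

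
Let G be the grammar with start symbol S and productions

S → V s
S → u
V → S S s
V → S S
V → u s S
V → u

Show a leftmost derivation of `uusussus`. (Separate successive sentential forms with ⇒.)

S ⇒ Vs ⇒ SSs ⇒ VsSs ⇒ SSsSs ⇒ VsSsSs ⇒ SSsSsSs ⇒ uSsSsSs ⇒ uusSsSs ⇒ uusVssSs ⇒ uusussSs ⇒ uusussus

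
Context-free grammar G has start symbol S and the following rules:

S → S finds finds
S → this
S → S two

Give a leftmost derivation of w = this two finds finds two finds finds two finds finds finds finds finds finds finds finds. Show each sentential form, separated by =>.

S => S finds finds   [S → S finds finds]
S finds finds => S finds finds finds finds   [S → S finds finds]
S finds finds finds finds => S finds finds finds finds finds finds   [S → S finds finds]
S finds finds finds finds finds finds => S finds finds finds finds finds finds finds finds   [S → S finds finds]
S finds finds finds finds finds finds finds finds => S two finds finds finds finds finds finds finds finds   [S → S two]
S two finds finds finds finds finds finds finds finds => S finds finds two finds finds finds finds finds finds finds finds   [S → S finds finds]
S finds finds two finds finds finds finds finds finds finds finds => S two finds finds two finds finds finds finds finds finds finds finds   [S → S two]
S two finds finds two finds finds finds finds finds finds finds finds => S finds finds two finds finds two finds finds finds finds finds finds finds finds   [S → S finds finds]
S finds finds two finds finds two finds finds finds finds finds finds finds finds => S two finds finds two finds finds two finds finds finds finds finds finds finds finds   [S → S two]
S two finds finds two finds finds two finds finds finds finds finds finds finds finds => this two finds finds two finds finds two finds finds finds finds finds finds finds finds   [S → this]

S => S finds finds => S finds finds finds finds => S finds finds finds finds finds finds => S finds finds finds finds finds finds finds finds => S two finds finds finds finds finds finds finds finds => S finds finds two finds finds finds finds finds finds finds finds => S two finds finds two finds finds finds finds finds finds finds finds => S finds finds two finds finds two finds finds finds finds finds finds finds finds => S two finds finds two finds finds two finds finds finds finds finds finds finds finds => this two finds finds two finds finds two finds finds finds finds finds finds finds finds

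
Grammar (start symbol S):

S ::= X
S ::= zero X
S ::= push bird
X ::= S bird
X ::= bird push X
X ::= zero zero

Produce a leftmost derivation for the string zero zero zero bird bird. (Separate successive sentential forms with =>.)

S => X => S bird => zero X bird => zero S bird bird => zero X bird bird => zero zero zero bird bird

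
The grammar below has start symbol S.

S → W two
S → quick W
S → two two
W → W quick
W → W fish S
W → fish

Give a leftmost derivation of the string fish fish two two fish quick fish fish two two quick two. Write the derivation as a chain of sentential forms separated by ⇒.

S ⇒ W two   [S → W two]
W two ⇒ W quick two   [W → W quick]
W quick two ⇒ W fish S quick two   [W → W fish S]
W fish S quick two ⇒ W fish S fish S quick two   [W → W fish S]
W fish S fish S quick two ⇒ W fish S fish S fish S quick two   [W → W fish S]
W fish S fish S fish S quick two ⇒ fish fish S fish S fish S quick two   [W → fish]
fish fish S fish S fish S quick two ⇒ fish fish two two fish S fish S quick two   [S → two two]
fish fish two two fish S fish S quick two ⇒ fish fish two two fish quick W fish S quick two   [S → quick W]
fish fish two two fish quick W fish S quick two ⇒ fish fish two two fish quick fish fish S quick two   [W → fish]
fish fish two two fish quick fish fish S quick two ⇒ fish fish two two fish quick fish fish two two quick two   [S → two two]

S ⇒ W two ⇒ W quick two ⇒ W fish S quick two ⇒ W fish S fish S quick two ⇒ W fish S fish S fish S quick two ⇒ fish fish S fish S fish S quick two ⇒ fish fish two two fish S fish S quick two ⇒ fish fish two two fish quick W fish S quick two ⇒ fish fish two two fish quick fish fish S quick two ⇒ fish fish two two fish quick fish fish two two quick two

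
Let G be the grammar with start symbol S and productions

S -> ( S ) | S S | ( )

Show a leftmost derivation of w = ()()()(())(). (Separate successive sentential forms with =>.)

S => SS   [S -> S S]
SS => SSS   [S -> S S]
SSS => SSSS   [S -> S S]
SSSS => ()SSS   [S -> ( )]
()SSS => ()()SS   [S -> ( )]
()()SS => ()()SSS   [S -> S S]
()()SSS => ()()()SS   [S -> ( )]
()()()SS => ()()()(S)S   [S -> ( S )]
()()()(S)S => ()()()(())S   [S -> ( )]
()()()(())S => ()()()(())()   [S -> ( )]

S=>SS=>SSS=>SSSS=>()SSS=>()()SS=>()()SSS=>()()()SS=>()()()(S)S=>()()()(())S=>()()()(())()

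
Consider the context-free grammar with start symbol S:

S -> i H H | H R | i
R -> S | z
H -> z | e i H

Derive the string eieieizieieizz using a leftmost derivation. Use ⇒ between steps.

S⇒HR⇒eiHR⇒eieiHR⇒eieieiHR⇒eieieizR⇒eieieizS⇒eieieiziHH⇒eieieizieiHH⇒eieieizieieiHH⇒eieieizieieizH⇒eieieizieieizz

S ⇒ HR   [S -> H R]
HR ⇒ eiHR   [H -> e i H]
eiHR ⇒ eieiHR   [H -> e i H]
eieiHR ⇒ eieieiHR   [H -> e i H]
eieieiHR ⇒ eieieizR   [H -> z]
eieieizR ⇒ eieieizS   [R -> S]
eieieizS ⇒ eieieiziHH   [S -> i H H]
eieieiziHH ⇒ eieieizieiHH   [H -> e i H]
eieieizieiHH ⇒ eieieizieieiHH   [H -> e i H]
eieieizieieiHH ⇒ eieieizieieizH   [H -> z]
eieieizieieizH ⇒ eieieizieieizz   [H -> z]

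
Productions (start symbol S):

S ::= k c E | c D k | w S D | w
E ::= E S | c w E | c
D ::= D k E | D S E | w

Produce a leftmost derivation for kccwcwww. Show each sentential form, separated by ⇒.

S⇒kcE⇒kcES⇒kcESS⇒kcESSS⇒kccwESSS⇒kccwcSSS⇒kccwcwSS⇒kccwcwwS⇒kccwcwww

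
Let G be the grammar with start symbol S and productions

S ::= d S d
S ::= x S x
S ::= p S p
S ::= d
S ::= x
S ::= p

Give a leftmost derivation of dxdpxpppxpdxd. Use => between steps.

S => dSd => dxSxd => dxdSdxd => dxdpSpdxd => dxdpxSxpdxd => dxdpxpSpxpdxd => dxdpxpppxpdxd

S => dSd   [S ::= d S d]
dSd => dxSxd   [S ::= x S x]
dxSxd => dxdSdxd   [S ::= d S d]
dxdSdxd => dxdpSpdxd   [S ::= p S p]
dxdpSpdxd => dxdpxSxpdxd   [S ::= x S x]
dxdpxSxpdxd => dxdpxpSpxpdxd   [S ::= p S p]
dxdpxpSpxpdxd => dxdpxpppxpdxd   [S ::= p]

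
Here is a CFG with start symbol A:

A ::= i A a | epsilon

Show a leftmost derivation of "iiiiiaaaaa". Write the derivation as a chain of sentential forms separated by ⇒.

A ⇒ iAa   [A ::= i A a]
iAa ⇒ iiAaa   [A ::= i A a]
iiAaa ⇒ iiiAaaa   [A ::= i A a]
iiiAaaa ⇒ iiiiAaaaa   [A ::= i A a]
iiiiAaaaa ⇒ iiiiiAaaaaa   [A ::= i A a]
iiiiiAaaaaa ⇒ iiiiiaaaaa   [A ::= epsilon]

A ⇒ iAa ⇒ iiAaa ⇒ iiiAaaa ⇒ iiiiAaaaa ⇒ iiiiiAaaaaa ⇒ iiiiiaaaaa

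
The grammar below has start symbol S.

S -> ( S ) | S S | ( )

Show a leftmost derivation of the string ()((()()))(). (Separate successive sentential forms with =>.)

S => SS => ()S => ()SS => ()(S)S => ()((S))S => ()((SS))S => ()((()S))S => ()((()()))S => ()((()()))()

S => SS   [S -> S S]
SS => ()S   [S -> ( )]
()S => ()SS   [S -> S S]
()SS => ()(S)S   [S -> ( S )]
()(S)S => ()((S))S   [S -> ( S )]
()((S))S => ()((SS))S   [S -> S S]
()((SS))S => ()((()S))S   [S -> ( )]
()((()S))S => ()((()()))S   [S -> ( )]
()((()()))S => ()((()()))()   [S -> ( )]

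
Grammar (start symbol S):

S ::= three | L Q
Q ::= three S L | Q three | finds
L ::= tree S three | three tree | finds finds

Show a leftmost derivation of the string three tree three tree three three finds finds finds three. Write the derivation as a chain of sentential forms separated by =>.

S => L Q => three tree Q => three tree Q three => three tree three S L three => three tree three L Q L three => three tree three tree S three Q L three => three tree three tree three three Q L three => three tree three tree three three finds L three => three tree three tree three three finds finds finds three

S => L Q   [S ::= L Q]
L Q => three tree Q   [L ::= three tree]
three tree Q => three tree Q three   [Q ::= Q three]
three tree Q three => three tree three S L three   [Q ::= three S L]
three tree three S L three => three tree three L Q L three   [S ::= L Q]
three tree three L Q L three => three tree three tree S three Q L three   [L ::= tree S three]
three tree three tree S three Q L three => three tree three tree three three Q L three   [S ::= three]
three tree three tree three three Q L three => three tree three tree three three finds L three   [Q ::= finds]
three tree three tree three three finds L three => three tree three tree three three finds finds finds three   [L ::= finds finds]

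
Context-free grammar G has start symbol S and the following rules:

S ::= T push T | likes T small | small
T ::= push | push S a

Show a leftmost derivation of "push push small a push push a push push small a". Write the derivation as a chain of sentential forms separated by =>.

S => T push T => push S a push T => push T push T a push T => push push S a push T a push T => push push small a push T a push T => push push small a push push a push T => push push small a push push a push push S a => push push small a push push a push push small a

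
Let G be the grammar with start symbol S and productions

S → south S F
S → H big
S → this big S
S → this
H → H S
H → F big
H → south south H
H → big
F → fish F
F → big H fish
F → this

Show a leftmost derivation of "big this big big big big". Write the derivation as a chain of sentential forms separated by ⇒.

S ⇒ H big ⇒ H S big ⇒ big S big ⇒ big this big S big ⇒ big this big H big big ⇒ big this big big big big

S ⇒ H big   [S → H big]
H big ⇒ H S big   [H → H S]
H S big ⇒ big S big   [H → big]
big S big ⇒ big this big S big   [S → this big S]
big this big S big ⇒ big this big H big big   [S → H big]
big this big H big big ⇒ big this big big big big   [H → big]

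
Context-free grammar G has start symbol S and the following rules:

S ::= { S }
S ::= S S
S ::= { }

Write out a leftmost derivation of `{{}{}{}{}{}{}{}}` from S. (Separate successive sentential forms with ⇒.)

S ⇒ {S}   [S ::= { S }]
{S} ⇒ {SS}   [S ::= S S]
{SS} ⇒ {SSS}   [S ::= S S]
{SSS} ⇒ {SSSS}   [S ::= S S]
{SSSS} ⇒ {SSSSS}   [S ::= S S]
{SSSSS} ⇒ {SSSSSS}   [S ::= S S]
{SSSSSS} ⇒ {{}SSSSS}   [S ::= { }]
{{}SSSSS} ⇒ {{}SSSSSS}   [S ::= S S]
{{}SSSSSS} ⇒ {{}{}SSSSS}   [S ::= { }]
{{}{}SSSSS} ⇒ {{}{}{}SSSS}   [S ::= { }]
{{}{}{}SSSS} ⇒ {{}{}{}{}SSS}   [S ::= { }]
{{}{}{}{}SSS} ⇒ {{}{}{}{}{}SS}   [S ::= { }]
{{}{}{}{}{}SS} ⇒ {{}{}{}{}{}{}S}   [S ::= { }]
{{}{}{}{}{}{}S} ⇒ {{}{}{}{}{}{}{}}   [S ::= { }]

S ⇒ {S} ⇒ {SS} ⇒ {SSS} ⇒ {SSSS} ⇒ {SSSSS} ⇒ {SSSSSS} ⇒ {{}SSSSS} ⇒ {{}SSSSSS} ⇒ {{}{}SSSSS} ⇒ {{}{}{}SSSS} ⇒ {{}{}{}{}SSS} ⇒ {{}{}{}{}{}SS} ⇒ {{}{}{}{}{}{}S} ⇒ {{}{}{}{}{}{}{}}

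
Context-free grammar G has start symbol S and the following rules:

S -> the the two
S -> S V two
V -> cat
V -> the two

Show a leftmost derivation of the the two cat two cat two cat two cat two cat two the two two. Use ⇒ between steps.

S ⇒ S V two ⇒ S V two V two ⇒ S V two V two V two ⇒ S V two V two V two V two ⇒ S V two V two V two V two V two ⇒ S V two V two V two V two V two V two ⇒ the the two V two V two V two V two V two V two ⇒ the the two cat two V two V two V two V two V two ⇒ the the two cat two cat two V two V two V two V two ⇒ the the two cat two cat two cat two V two V two V two ⇒ the the two cat two cat two cat two cat two V two V two ⇒ the the two cat two cat two cat two cat two cat two V two ⇒ the the two cat two cat two cat two cat two cat two the two two

S ⇒ S V two   [S -> S V two]
S V two ⇒ S V two V two   [S -> S V two]
S V two V two ⇒ S V two V two V two   [S -> S V two]
S V two V two V two ⇒ S V two V two V two V two   [S -> S V two]
S V two V two V two V two ⇒ S V two V two V two V two V two   [S -> S V two]
S V two V two V two V two V two ⇒ S V two V two V two V two V two V two   [S -> S V two]
S V two V two V two V two V two V two ⇒ the the two V two V two V two V two V two V two   [S -> the the two]
the the two V two V two V two V two V two V two ⇒ the the two cat two V two V two V two V two V two   [V -> cat]
the the two cat two V two V two V two V two V two ⇒ the the two cat two cat two V two V two V two V two   [V -> cat]
the the two cat two cat two V two V two V two V two ⇒ the the two cat two cat two cat two V two V two V two   [V -> cat]
the the two cat two cat two cat two V two V two V two ⇒ the the two cat two cat two cat two cat two V two V two   [V -> cat]
the the two cat two cat two cat two cat two V two V two ⇒ the the two cat two cat two cat two cat two cat two V two   [V -> cat]
the the two cat two cat two cat two cat two cat two V two ⇒ the the two cat two cat two cat two cat two cat two the two two   [V -> the two]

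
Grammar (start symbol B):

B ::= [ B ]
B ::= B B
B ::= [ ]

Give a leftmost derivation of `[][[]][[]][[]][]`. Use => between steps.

B => BB => []B => []BB => []BBB => []BBBB => [][B]BBB => [][[]]BBB => [][[]][B]BB => [][[]][[]]BB => [][[]][[]][B]B => [][[]][[]][[]]B => [][[]][[]][[]][]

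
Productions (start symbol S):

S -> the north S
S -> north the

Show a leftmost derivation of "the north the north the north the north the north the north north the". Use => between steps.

S => the north S   [S -> the north S]
the north S => the north the north S   [S -> the north S]
the north the north S => the north the north the north S   [S -> the north S]
the north the north the north S => the north the north the north the north S   [S -> the north S]
the north the north the north the north S => the north the north the north the north the north S   [S -> the north S]
the north the north the north the north the north S => the north the north the north the north the north the north S   [S -> the north S]
the north the north the north the north the north the north S => the north the north the north the north the north the north north the   [S -> north the]

S => the north S => the north the north S => the north the north the north S => the north the north the north the north S => the north the north the north the north the north S => the north the north the north the north the north the north S => the north the north the north the north the north the north north the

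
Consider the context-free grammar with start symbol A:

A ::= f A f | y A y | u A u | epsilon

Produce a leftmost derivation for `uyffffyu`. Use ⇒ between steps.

A ⇒ uAu   [A ::= u A u]
uAu ⇒ uyAyu   [A ::= y A y]
uyAyu ⇒ uyfAfyu   [A ::= f A f]
uyfAfyu ⇒ uyffAffyu   [A ::= f A f]
uyffAffyu ⇒ uyffffyu   [A ::= epsilon]

A ⇒ uAu ⇒ uyAyu ⇒ uyfAfyu ⇒ uyffAffyu ⇒ uyffffyu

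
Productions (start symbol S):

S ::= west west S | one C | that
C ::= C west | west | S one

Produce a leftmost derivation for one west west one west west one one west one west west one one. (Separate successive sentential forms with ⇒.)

S ⇒ one C   [S ::= one C]
one C ⇒ one S one   [C ::= S one]
one S one ⇒ one west west S one   [S ::= west west S]
one west west S one ⇒ one west west one C one   [S ::= one C]
one west west one C one ⇒ one west west one S one one   [C ::= S one]
one west west one S one one ⇒ one west west one west west S one one   [S ::= west west S]
one west west one west west S one one ⇒ one west west one west west one C one one   [S ::= one C]
one west west one west west one C one one ⇒ one west west one west west one C west one one   [C ::= C west]
one west west one west west one C west one one ⇒ one west west one west west one C west west one one   [C ::= C west]
one west west one west west one C west west one one ⇒ one west west one west west one S one west west one one   [C ::= S one]
one west west one west west one S one west west one one ⇒ one west west one west west one one C one west west one one   [S ::= one C]
one west west one west west one one C one west west one one ⇒ one west west one west west one one west one west west one one   [C ::= west]

S ⇒ one C ⇒ one S one ⇒ one west west S one ⇒ one west west one C one ⇒ one west west one S one one ⇒ one west west one west west S one one ⇒ one west west one west west one C one one ⇒ one west west one west west one C west one one ⇒ one west west one west west one C west west one one ⇒ one west west one west west one S one west west one one ⇒ one west west one west west one one C one west west one one ⇒ one west west one west west one one west one west west one one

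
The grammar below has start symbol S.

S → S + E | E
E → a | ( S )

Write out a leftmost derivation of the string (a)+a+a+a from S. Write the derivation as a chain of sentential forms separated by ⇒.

S ⇒ S+E ⇒ S+E+E ⇒ S+E+E+E ⇒ E+E+E+E ⇒ (S)+E+E+E ⇒ (E)+E+E+E ⇒ (a)+E+E+E ⇒ (a)+a+E+E ⇒ (a)+a+a+E ⇒ (a)+a+a+a

S ⇒ S+E   [S → S + E]
S+E ⇒ S+E+E   [S → S + E]
S+E+E ⇒ S+E+E+E   [S → S + E]
S+E+E+E ⇒ E+E+E+E   [S → E]
E+E+E+E ⇒ (S)+E+E+E   [E → ( S )]
(S)+E+E+E ⇒ (E)+E+E+E   [S → E]
(E)+E+E+E ⇒ (a)+E+E+E   [E → a]
(a)+E+E+E ⇒ (a)+a+E+E   [E → a]
(a)+a+E+E ⇒ (a)+a+a+E   [E → a]
(a)+a+a+E ⇒ (a)+a+a+a   [E → a]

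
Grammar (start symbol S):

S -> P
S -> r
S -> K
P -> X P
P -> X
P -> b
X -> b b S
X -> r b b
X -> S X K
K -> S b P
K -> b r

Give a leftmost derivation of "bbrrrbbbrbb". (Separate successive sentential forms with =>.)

S => K   [S -> K]
K => SbP   [K -> S b P]
SbP => PbP   [S -> P]
PbP => XPbP   [P -> X P]
XPbP => bbSPbP   [X -> b b S]
bbSPbP => bbrPbP   [S -> r]
bbrPbP => bbrXbP   [P -> X]
bbrXbP => bbrSXKbP   [X -> S X K]
bbrSXKbP => bbrrXKbP   [S -> r]
bbrrXKbP => bbrrrbbKbP   [X -> r b b]
bbrrrbbKbP => bbrrrbbbrbP   [K -> b r]
bbrrrbbbrbP => bbrrrbbbrbb   [P -> b]

S => K => SbP => PbP => XPbP => bbSPbP => bbrPbP => bbrXbP => bbrSXKbP => bbrrXKbP => bbrrrbbKbP => bbrrrbbbrbP => bbrrrbbbrbb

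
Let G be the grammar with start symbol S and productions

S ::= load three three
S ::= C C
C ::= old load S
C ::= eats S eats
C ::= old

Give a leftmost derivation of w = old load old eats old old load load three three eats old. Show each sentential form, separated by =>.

S => C C   [S ::= C C]
C C => old load S C   [C ::= old load S]
old load S C => old load C C C   [S ::= C C]
old load C C C => old load old C C   [C ::= old]
old load old C C => old load old eats S eats C   [C ::= eats S eats]
old load old eats S eats C => old load old eats C C eats C   [S ::= C C]
old load old eats C C eats C => old load old eats old C eats C   [C ::= old]
old load old eats old C eats C => old load old eats old old load S eats C   [C ::= old load S]
old load old eats old old load S eats C => old load old eats old old load load three three eats C   [S ::= load three three]
old load old eats old old load load three three eats C => old load old eats old old load load three three eats old   [C ::= old]

S => C C => old load S C => old load C C C => old load old C C => old load old eats S eats C => old load old eats C C eats C => old load old eats old C eats C => old load old eats old old load S eats C => old load old eats old old load load three three eats C => old load old eats old old load load three three eats old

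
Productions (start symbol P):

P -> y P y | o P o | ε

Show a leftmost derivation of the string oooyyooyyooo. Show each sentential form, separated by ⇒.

P⇒oPo⇒ooPoo⇒oooPooo⇒oooyPyooo⇒oooyyPyyooo⇒oooyyoPoyyooo⇒oooyyooyyooo

P ⇒ oPo   [P -> o P o]
oPo ⇒ ooPoo   [P -> o P o]
ooPoo ⇒ oooPooo   [P -> o P o]
oooPooo ⇒ oooyPyooo   [P -> y P y]
oooyPyooo ⇒ oooyyPyyooo   [P -> y P y]
oooyyPyyooo ⇒ oooyyoPoyyooo   [P -> o P o]
oooyyoPoyyooo ⇒ oooyyooyyooo   [P -> ε]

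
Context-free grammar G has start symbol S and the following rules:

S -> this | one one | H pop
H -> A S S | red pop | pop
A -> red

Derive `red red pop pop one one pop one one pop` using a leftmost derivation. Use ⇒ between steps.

S ⇒ H pop ⇒ A S S pop ⇒ red S S pop ⇒ red H pop S pop ⇒ red A S S pop S pop ⇒ red red S S pop S pop ⇒ red red H pop S pop S pop ⇒ red red pop pop S pop S pop ⇒ red red pop pop one one pop S pop ⇒ red red pop pop one one pop one one pop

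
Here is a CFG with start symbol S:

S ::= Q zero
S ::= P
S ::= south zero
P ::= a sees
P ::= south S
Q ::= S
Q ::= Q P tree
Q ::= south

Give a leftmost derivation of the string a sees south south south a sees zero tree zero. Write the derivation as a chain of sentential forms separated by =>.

S => Q zero   [S ::= Q zero]
Q zero => Q P tree zero   [Q ::= Q P tree]
Q P tree zero => S P tree zero   [Q ::= S]
S P tree zero => P P tree zero   [S ::= P]
P P tree zero => a sees P tree zero   [P ::= a sees]
a sees P tree zero => a sees south S tree zero   [P ::= south S]
a sees south S tree zero => a sees south P tree zero   [S ::= P]
a sees south P tree zero => a sees south south S tree zero   [P ::= south S]
a sees south south S tree zero => a sees south south P tree zero   [S ::= P]
a sees south south P tree zero => a sees south south south S tree zero   [P ::= south S]
a sees south south south S tree zero => a sees south south south Q zero tree zero   [S ::= Q zero]
a sees south south south Q zero tree zero => a sees south south south S zero tree zero   [Q ::= S]
a sees south south south S zero tree zero => a sees south south south P zero tree zero   [S ::= P]
a sees south south south P zero tree zero => a sees south south south a sees zero tree zero   [P ::= a sees]

S => Q zero => Q P tree zero => S P tree zero => P P tree zero => a sees P tree zero => a sees south S tree zero => a sees south P tree zero => a sees south south S tree zero => a sees south south P tree zero => a sees south south south S tree zero => a sees south south south Q zero tree zero => a sees south south south S zero tree zero => a sees south south south P zero tree zero => a sees south south south a sees zero tree zero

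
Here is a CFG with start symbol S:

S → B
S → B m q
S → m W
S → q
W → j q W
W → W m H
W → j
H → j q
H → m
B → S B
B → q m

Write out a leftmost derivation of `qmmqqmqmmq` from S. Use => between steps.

S => Bmq => SBmq => BmqBmq => qmmqBmq => qmmqSBmq => qmmqBBmq => qmmqqmBmq => qmmqqmqmmq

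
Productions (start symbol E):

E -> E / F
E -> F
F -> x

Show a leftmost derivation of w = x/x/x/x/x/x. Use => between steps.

E => E/F => E/F/F => E/F/F/F => E/F/F/F/F => E/F/F/F/F/F => F/F/F/F/F/F => x/F/F/F/F/F => x/x/F/F/F/F => x/x/x/F/F/F => x/x/x/x/F/F => x/x/x/x/x/F => x/x/x/x/x/x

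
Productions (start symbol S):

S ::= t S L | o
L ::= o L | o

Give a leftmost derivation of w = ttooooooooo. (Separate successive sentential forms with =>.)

S => tSL => ttSLL => ttoLL => ttooLL => ttoooLL => ttooooLL => ttoooooLL => ttooooooLL => ttoooooooLL => ttooooooooL => ttooooooooo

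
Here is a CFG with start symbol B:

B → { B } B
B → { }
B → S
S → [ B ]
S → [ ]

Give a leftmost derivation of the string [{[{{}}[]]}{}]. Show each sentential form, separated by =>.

B => S   [B → S]
S => [B]   [S → [ B ]]
[B] => [{B}B]   [B → { B } B]
[{B}B] => [{S}B]   [B → S]
[{S}B] => [{[B]}B]   [S → [ B ]]
[{[B]}B] => [{[{B}B]}B]   [B → { B } B]
[{[{B}B]}B] => [{[{{}}B]}B]   [B → { }]
[{[{{}}B]}B] => [{[{{}}S]}B]   [B → S]
[{[{{}}S]}B] => [{[{{}}[]]}B]   [S → [ ]]
[{[{{}}[]]}B] => [{[{{}}[]]}{}]   [B → { }]

B => S => [B] => [{B}B] => [{S}B] => [{[B]}B] => [{[{B}B]}B] => [{[{{}}B]}B] => [{[{{}}S]}B] => [{[{{}}[]]}B] => [{[{{}}[]]}{}]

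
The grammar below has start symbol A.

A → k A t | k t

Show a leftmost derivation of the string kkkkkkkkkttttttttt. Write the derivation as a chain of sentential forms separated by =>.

A=>kAt=>kkAtt=>kkkAttt=>kkkkAtttt=>kkkkkAttttt=>kkkkkkAtttttt=>kkkkkkkAttttttt=>kkkkkkkkAtttttttt=>kkkkkkkkkttttttttt

A => kAt   [A → k A t]
kAt => kkAtt   [A → k A t]
kkAtt => kkkAttt   [A → k A t]
kkkAttt => kkkkAtttt   [A → k A t]
kkkkAtttt => kkkkkAttttt   [A → k A t]
kkkkkAttttt => kkkkkkAtttttt   [A → k A t]
kkkkkkAtttttt => kkkkkkkAttttttt   [A → k A t]
kkkkkkkAttttttt => kkkkkkkkAtttttttt   [A → k A t]
kkkkkkkkAtttttttt => kkkkkkkkkttttttttt   [A → k t]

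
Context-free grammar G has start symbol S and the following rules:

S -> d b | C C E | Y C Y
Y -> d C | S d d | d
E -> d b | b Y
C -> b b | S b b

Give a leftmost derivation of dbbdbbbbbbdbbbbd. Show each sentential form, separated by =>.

S => YCY   [S -> Y C Y]
YCY => dCCY   [Y -> d C]
dCCY => dbbCY   [C -> b b]
dbbCY => dbbSbbY   [C -> S b b]
dbbSbbY => dbbCCEbbY   [S -> C C E]
dbbCCEbbY => dbbSbbCEbbY   [C -> S b b]
dbbSbbCEbbY => dbbdbbbCEbbY   [S -> d b]
dbbdbbbCEbbY => dbbdbbbbbEbbY   [C -> b b]
dbbdbbbbbEbbY => dbbdbbbbbbYbbY   [E -> b Y]
dbbdbbbbbbYbbY => dbbdbbbbbbdCbbY   [Y -> d C]
dbbdbbbbbbdCbbY => dbbdbbbbbbdbbbbY   [C -> b b]
dbbdbbbbbbdbbbbY => dbbdbbbbbbdbbbbd   [Y -> d]

S => YCY => dCCY => dbbCY => dbbSbbY => dbbCCEbbY => dbbSbbCEbbY => dbbdbbbCEbbY => dbbdbbbbbEbbY => dbbdbbbbbbYbbY => dbbdbbbbbbdCbbY => dbbdbbbbbbdbbbbY => dbbdbbbbbbdbbbbd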